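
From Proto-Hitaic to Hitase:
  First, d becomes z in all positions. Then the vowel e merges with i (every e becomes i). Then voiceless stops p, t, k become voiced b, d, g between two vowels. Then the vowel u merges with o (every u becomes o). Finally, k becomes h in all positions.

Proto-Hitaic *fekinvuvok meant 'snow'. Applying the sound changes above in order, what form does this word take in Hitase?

figinvovoh

Hitase: start from *fekinvuvok.
  rule 1: no change — fekinvuvok
  rule 2 (vowel merger): fekinvuvok → fikinvuvok
  rule 3 (intervocalic voicing): fikinvuvok → figinvuvok
  rule 4 (vowel merger): figinvuvok → figinvovok
  rule 5 (unconditioned shift): figinvovok → figinvovoh
  ⇒ Hitase figinvovoh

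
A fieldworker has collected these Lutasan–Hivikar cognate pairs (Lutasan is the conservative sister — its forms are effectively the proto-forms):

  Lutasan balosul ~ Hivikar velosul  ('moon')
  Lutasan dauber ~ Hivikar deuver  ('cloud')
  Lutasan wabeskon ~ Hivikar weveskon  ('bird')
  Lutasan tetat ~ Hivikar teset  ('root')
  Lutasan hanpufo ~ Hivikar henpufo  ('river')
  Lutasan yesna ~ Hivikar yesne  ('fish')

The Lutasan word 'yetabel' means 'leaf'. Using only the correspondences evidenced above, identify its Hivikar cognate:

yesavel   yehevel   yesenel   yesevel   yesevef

yesevel

tetat ~ teset — Lutasan t corresponds to Hivikar s between vowels (before a back vowel).
wabeskon ~ weveskon — Lutasan a corresponds to Hivikar e after a consonant, before a labial obstruent.
dauber ~ deuver, wabeskon ~ weveskon — Lutasan b corresponds to Hivikar v between vowels (before a front vowel).
Applying these to Lutasan 'yetabel':
  yetabel → yesabel   (t→s between vowels (before a back vowel))
  yesabel → yesebel   (a→e after a consonant, before a labial obstruent)
  yesebel → yesevel   (b→v between vowels (before a front vowel))
So the Hivikar cognate is 'yesevel'.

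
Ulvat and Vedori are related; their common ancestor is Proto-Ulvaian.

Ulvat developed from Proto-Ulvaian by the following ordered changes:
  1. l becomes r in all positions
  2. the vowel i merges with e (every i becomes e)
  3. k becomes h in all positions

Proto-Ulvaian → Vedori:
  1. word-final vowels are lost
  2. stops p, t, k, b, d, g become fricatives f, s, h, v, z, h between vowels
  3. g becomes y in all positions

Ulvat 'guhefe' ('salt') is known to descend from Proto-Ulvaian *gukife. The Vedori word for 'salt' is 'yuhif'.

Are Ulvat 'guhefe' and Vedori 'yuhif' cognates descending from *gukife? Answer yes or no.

yes

Derive the expected Vedori reflex of *gukife:
Vedori: *gukife
  gukife → gukif   [apocope]
  gukif → guhif   [intervocalic lenition]
  guhif → yuhif   [unconditioned shift]
  giving Vedori yuhif.
Vedori 'yuhif' matches the regular reflex exactly, so the pair is cognate.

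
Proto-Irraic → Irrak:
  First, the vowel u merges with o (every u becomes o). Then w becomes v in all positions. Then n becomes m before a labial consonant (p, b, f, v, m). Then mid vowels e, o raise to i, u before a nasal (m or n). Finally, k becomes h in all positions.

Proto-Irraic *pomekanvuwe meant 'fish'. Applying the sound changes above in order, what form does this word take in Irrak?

pumehamvove

Irrak: *pomekanvuwe
  pomekanvuwe → pomekanvowe   [vowel merger]
  pomekanvowe → pomekanvove   [unconditioned shift]
  pomekanvove → pomekamvove   [nasal place assimilation]
  pomekamvove → pumekamvove   [pre-nasal raising]
  pumekamvove → pumehamvove   [unconditioned shift]
  giving Irrak pumehamvove.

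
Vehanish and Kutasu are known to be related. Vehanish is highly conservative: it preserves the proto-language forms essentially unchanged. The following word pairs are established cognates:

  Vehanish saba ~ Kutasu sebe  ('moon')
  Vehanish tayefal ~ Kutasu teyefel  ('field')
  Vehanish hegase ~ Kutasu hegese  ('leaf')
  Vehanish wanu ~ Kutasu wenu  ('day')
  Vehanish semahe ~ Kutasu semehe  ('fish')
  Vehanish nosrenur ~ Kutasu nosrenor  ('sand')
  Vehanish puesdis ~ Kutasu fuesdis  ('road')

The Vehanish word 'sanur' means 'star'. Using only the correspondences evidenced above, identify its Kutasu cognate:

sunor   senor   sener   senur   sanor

senor

wanu ~ wenu — Vehanish a corresponds to Kutasu e after a consonant, before a nasal.
nosrenur ~ nosrenor — Vehanish u corresponds to Kutasu o after a consonant, before r.
Applying these to Vehanish 'sanur':
  sanur → senur   (a→e after a consonant, before a nasal)
  senur → senor   (u→o after a consonant, before r)
So the Kutasu cognate is 'senor'.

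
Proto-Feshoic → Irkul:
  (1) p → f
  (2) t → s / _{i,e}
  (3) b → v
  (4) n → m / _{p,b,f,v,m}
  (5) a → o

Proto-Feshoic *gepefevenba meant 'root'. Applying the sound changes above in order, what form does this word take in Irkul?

Irkul: *gepefevenba
  gepefevenba → gefefevenba   [unconditioned shift]
  gefefevenba (rule 2 does not apply)
  gefefevenba → gefefevenva   [unconditioned shift]
  gefefevenva → gefefevemva   [nasal place assimilation]
  gefefevemva → gefefevemvo   [vowel merger]
  giving Irkul gefefevemvo.

gefefevemvo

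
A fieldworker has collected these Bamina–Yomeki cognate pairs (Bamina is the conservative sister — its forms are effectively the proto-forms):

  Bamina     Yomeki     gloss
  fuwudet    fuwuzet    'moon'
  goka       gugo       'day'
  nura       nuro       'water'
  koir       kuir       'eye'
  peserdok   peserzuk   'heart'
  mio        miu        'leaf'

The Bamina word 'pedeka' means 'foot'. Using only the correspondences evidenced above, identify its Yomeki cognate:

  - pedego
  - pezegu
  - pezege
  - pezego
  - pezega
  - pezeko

fuwudet ~ fuwuzet — Bamina d corresponds to Yomeki z between vowels (before a front vowel).
goka ~ gugo — Bamina k corresponds to Yomeki g between vowels (before a back vowel).
goka ~ gugo, nura ~ nuro — Bamina a corresponds to Yomeki o word-finally.
Applying these to Bamina 'pedeka':
  pedeka → pezeka   (d→z between vowels (before a front vowel))
  pezeka → pezega   (k→g between vowels (before a back vowel))
  pezega → pezego   (a→o word-finally)
So the Yomeki cognate is 'pezego'.

pezego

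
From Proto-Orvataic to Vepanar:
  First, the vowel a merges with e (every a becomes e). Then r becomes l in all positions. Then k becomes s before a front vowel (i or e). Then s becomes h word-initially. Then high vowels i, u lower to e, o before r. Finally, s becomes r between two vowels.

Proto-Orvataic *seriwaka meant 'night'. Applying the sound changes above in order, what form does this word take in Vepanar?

heliwere

Vepanar: start from *seriwaka.
  rule 1 (vowel merger): seriwaka → seriweke
  rule 2 (unconditioned shift): seriweke → seliweke
  rule 3 (palatalisation): seliweke → seliwese
  rule 4 (debuccalisation): seliwese → heliwese
  rule 5: no change — heliwese
  rule 6 (rhotacism): heliwese → heliwere
  ⇒ Vepanar heliwere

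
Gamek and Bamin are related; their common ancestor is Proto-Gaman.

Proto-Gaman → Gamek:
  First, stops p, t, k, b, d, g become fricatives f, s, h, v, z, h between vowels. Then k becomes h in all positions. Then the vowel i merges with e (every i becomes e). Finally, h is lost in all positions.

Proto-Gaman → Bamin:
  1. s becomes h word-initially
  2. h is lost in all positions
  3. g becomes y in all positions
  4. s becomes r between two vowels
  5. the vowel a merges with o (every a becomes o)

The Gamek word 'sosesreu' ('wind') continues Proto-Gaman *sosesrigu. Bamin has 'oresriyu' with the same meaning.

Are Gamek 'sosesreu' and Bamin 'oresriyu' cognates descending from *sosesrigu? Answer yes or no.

Derive the expected Bamin reflex of *sosesrigu:
Bamin: start from *sosesrigu.
  rule 1 (debuccalisation): sosesrigu → hosesrigu
  rule 2 (h-loss): hosesrigu → osesrigu
  rule 3 (unconditioned shift): osesrigu → osesriyu
  rule 4 (rhotacism): osesriyu → oresriyu
  rule 5: no change — oresriyu
  ⇒ Bamin oresriyu
Bamin 'oresriyu' matches the regular reflex exactly, so the pair is cognate.

yes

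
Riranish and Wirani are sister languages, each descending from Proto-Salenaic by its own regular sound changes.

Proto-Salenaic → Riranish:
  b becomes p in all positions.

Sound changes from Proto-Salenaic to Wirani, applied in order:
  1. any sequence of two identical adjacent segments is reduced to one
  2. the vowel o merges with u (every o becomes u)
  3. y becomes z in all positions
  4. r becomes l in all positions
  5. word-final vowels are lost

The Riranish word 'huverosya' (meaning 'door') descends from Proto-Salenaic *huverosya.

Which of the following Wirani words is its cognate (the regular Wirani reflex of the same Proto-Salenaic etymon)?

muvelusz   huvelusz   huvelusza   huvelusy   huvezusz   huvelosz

huvelusz

Wirani: *huverosya > huverusya > huverusza > huvelusza > huvelusz  (by vowel merger, unconditioned shift, unconditioned shift, apocope)
Only 'huvelusz' matches the regular Wirani development of *huverosya.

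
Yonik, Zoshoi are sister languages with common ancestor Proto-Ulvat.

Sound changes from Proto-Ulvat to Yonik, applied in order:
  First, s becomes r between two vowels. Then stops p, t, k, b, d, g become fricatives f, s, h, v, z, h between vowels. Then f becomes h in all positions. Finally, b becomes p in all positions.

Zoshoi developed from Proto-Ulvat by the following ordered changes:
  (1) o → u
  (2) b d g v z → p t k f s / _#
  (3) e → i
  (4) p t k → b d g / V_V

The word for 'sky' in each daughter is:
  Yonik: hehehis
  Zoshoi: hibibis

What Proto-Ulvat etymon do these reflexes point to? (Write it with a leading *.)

Position 2: Yonik has e, Zoshoi has i. Yonik preserves e here (none of its changes turn any other segment into e), so the proto-segment is *e.
Position 4: Yonik has e, Zoshoi has i. Yonik preserves e here (none of its changes turn any other segment into e), so the proto-segment is *e.
Verify the candidate proto-form against each daughter:
Yonik: start from *hepepis.
  rule 1: no change — hepepis
  rule 2 (intervocalic lenition): hepepis → hefefis
  rule 3 (unconditioned shift): hefefis → hehehis
  rule 4: no change — hehehis
  ⇒ Yonik hehehis
Zoshoi: *hepepis > hipipis > hibibis  (by vowel merger, intervocalic voicing)
Only *hepepis yields all of Yonik hehehis, Zoshoi hibibis.

*hepepis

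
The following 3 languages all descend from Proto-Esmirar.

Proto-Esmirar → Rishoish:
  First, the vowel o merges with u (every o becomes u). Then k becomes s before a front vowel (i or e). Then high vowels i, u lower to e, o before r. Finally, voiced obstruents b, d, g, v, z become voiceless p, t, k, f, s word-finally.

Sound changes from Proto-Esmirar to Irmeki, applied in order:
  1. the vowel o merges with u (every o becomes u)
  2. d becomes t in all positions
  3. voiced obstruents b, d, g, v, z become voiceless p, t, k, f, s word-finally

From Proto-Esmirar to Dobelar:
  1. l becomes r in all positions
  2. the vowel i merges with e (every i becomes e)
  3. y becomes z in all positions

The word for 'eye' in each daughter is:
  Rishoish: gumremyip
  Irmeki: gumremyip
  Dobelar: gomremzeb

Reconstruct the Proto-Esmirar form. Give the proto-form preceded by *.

Position 9: Rishoish has p, Irmeki has p, Dobelar has b. Dobelar preserves b here (none of its changes turn any other segment into b), so the proto-segment is *b.
Position 8: Rishoish has i, Irmeki has i, Dobelar has e. Rishoish preserves i here (none of its changes turn any other segment into i), so the proto-segment is *i.
Verify the candidate proto-form against each daughter:
Rishoish: *gomremyib
  gomremyib → gumremyib   [vowel merger]
  gumremyib (rule 2 does not apply)
  gumremyib (rule 3 does not apply)
  gumremyib → gumremyip   [final devoicing]
  giving Rishoish gumremyip.
Irmeki: *gomremyib
  gomremyib → gumremyib   [vowel merger]
  gumremyib (rule 2 does not apply)
  gumremyib → gumremyip   [final devoicing]
  giving Irmeki gumremyip.
Dobelar: *gomremyib
  gomremyib (rule 1 does not apply)
  gomremyib → gomremyeb   [vowel merger]
  gomremyeb → gomremzeb   [unconditioned shift]
  giving Dobelar gomremzeb.
*gomremyib is the unique common source.

*gomremyib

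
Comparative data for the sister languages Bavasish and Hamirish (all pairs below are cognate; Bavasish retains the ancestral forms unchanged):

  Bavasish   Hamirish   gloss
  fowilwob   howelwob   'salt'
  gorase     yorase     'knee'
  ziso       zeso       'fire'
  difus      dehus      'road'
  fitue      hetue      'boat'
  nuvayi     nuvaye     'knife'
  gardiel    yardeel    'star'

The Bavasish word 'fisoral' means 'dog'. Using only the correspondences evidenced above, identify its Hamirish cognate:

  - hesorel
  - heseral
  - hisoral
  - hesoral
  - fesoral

fitue ~ hetue — Bavasish f corresponds to Hamirish h word-initially before a front vowel.
fowilwob ~ howelwob, ziso ~ zeso — Bavasish i corresponds to Hamirish e after a consonant, before a consonant other than r, m, n, p, b, f, v.
Applying these to Bavasish 'fisoral':
  fisoral → hisoral   (f→h word-initially before a front vowel)
  hisoral → hesoral   (i→e after a consonant, before a consonant other than r, m, n, p, b, f, v)
So the Hamirish cognate is 'hesoral'.

hesoral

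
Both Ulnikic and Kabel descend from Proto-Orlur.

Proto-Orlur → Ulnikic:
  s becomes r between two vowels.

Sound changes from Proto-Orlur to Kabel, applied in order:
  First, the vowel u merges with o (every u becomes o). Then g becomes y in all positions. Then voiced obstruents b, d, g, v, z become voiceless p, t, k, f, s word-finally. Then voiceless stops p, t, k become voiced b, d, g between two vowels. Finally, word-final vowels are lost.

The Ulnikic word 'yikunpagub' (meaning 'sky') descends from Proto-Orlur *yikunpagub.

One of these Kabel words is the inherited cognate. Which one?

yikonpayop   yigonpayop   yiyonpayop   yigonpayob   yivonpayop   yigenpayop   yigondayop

yigonpayop

Kabel: *yikunpagub > yikonpagob > yikonpayob > yikonpayop > yigonpayop  (by vowel merger, unconditioned shift, final devoicing, intervocalic voicing)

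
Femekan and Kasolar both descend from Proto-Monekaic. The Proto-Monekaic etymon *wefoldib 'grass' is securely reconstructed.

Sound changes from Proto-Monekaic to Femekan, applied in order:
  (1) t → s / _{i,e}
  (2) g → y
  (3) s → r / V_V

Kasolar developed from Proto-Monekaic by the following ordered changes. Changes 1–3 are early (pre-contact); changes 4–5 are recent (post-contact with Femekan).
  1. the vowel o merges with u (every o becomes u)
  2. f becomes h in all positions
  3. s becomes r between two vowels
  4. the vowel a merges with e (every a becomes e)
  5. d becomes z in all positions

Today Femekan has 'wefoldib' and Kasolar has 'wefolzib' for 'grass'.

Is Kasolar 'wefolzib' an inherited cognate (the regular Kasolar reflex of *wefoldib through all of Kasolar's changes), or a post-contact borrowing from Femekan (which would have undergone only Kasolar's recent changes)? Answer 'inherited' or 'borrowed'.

borrowed

If inherited, *wefoldib would pass through all of Kasolar's changes:
Kasolar: *wefoldib
  wefoldib → wefuldib   [vowel merger]
  wefuldib → wehuldib   [unconditioned shift]
  wehuldib (rule 3 does not apply)
  wehuldib (rule 4 does not apply)
  wehuldib → wehulzib   [unconditioned shift]
  giving Kasolar wehulzib.
If borrowed from Femekan 'wefoldib' after the early changes, it would undergo only the recent ones:
  rule 4 (vowel merger): no change (wefoldib)
  rule 5 (unconditioned shift): wefoldib → wefolzib
  ⇒ as a loan: wefolzib
Kasolar 'wefolzib' matches the loan outcome 'wefolzib', not the inherited 'wehulzib' — it skipped the early Kasolar changes, so it was borrowed from Femekan.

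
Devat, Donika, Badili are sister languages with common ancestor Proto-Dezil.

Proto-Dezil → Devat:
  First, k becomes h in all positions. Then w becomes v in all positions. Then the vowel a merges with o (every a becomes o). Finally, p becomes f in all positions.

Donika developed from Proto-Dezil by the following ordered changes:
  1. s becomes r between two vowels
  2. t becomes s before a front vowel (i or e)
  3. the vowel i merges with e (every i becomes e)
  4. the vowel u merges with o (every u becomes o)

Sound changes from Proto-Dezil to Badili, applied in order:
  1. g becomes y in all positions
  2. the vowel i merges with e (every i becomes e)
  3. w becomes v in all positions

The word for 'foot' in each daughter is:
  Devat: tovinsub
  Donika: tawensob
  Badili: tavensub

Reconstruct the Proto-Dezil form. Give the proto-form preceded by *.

*tawinsub

Position 3: Devat has v, Donika has w, Badili has v. Donika preserves w here (none of its changes turn any other segment into w), so the proto-segment is *w.
Position 2: Devat has o, Donika has a, Badili has a. Donika preserves a here (none of its changes turn any other segment into a), so the proto-segment is *a.
This points to *tawinsub. Verify forward in each daughter:
Devat: *tawinsub > tavinsub > tovinsub  (by unconditioned shift, vowel merger)
Donika: start from *tawinsub.
  rule 1: no change — tawinsub
  rule 2: no change — tawinsub
  rule 3 (vowel merger): tawinsub → tawensub
  rule 4 (vowel merger): tawensub → tawensob
  ⇒ Donika tawensob
Badili: *tawinsub
  tawinsub (rule 1 does not apply)
  tawinsub → tawensub   [vowel merger]
  tawensub → tavensub   [unconditioned shift]
  giving Badili tavensub.
*tawinsub is the unique common source.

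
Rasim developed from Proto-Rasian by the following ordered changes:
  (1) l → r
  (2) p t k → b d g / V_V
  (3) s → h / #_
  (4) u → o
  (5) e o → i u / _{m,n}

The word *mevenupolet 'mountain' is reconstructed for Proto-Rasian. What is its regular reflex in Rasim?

Rasim: start from *mevenupolet.
  rule 1 (unconditioned shift): mevenupolet → mevenuporet
  rule 2 (intervocalic voicing): mevenuporet → mevenuboret
  rule 3: no change — mevenuboret
  rule 4 (vowel merger): mevenuboret → mevenoboret
  rule 5 (pre-nasal raising): mevenoboret → mevinoboret
  ⇒ Rasim mevinoboret

mevinoboret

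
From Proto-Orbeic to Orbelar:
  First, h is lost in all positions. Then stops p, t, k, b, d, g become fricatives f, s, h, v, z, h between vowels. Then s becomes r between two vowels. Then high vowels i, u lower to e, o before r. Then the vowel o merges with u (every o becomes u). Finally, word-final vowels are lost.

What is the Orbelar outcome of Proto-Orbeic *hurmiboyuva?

urmivuyuv

Orbelar: start from *hurmiboyuva.
  rule 1 (h-loss): hurmiboyuva → urmiboyuva
  rule 2 (intervocalic lenition): urmiboyuva → urmivoyuva
  rule 3: no change — urmivoyuva
  rule 4 (pre-rhotic lowering): urmivoyuva → ormivoyuva
  rule 5 (vowel merger): ormivoyuva → urmivuyuva
  rule 6 (apocope): urmivuyuva → urmivuyuv
  ⇒ Orbelar urmivuyuv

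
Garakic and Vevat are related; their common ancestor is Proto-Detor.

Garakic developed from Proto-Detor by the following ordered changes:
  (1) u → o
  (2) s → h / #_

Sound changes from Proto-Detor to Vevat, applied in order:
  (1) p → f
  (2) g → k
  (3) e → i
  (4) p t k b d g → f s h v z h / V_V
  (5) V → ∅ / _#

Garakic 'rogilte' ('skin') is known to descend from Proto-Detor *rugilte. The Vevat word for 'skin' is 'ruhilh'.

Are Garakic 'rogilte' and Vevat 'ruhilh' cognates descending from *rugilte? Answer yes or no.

Derive the expected Vevat reflex of *rugilte:
Vevat: start from *rugilte.
  rule 1: no change — rugilte
  rule 2 (unconditioned shift): rugilte → rukilte
  rule 3 (vowel merger): rukilte → rukilti
  rule 4 (intervocalic lenition): rukilti → ruhilti
  rule 5 (apocope): ruhilti → ruhilt
  ⇒ Vevat ruhilt
The regular Vevat reflex would be 'ruhilt', but the attested form is 'ruhilh'. The correspondence is irregular, so they are not cognates (the Vevat form has a different source).

no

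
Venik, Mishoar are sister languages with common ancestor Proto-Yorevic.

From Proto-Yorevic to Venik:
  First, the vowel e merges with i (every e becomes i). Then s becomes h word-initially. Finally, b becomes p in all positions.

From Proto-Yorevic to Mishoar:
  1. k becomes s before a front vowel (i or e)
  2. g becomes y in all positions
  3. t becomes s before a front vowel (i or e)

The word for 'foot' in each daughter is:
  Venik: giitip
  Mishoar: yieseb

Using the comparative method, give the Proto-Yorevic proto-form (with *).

*gieteb

Position 1: Venik has g, Mishoar has y. Venik preserves g here (none of its changes turn any other segment into g), so the proto-segment is *g.
Position 4: Venik has t, Mishoar has s. Venik preserves t here (none of its changes turn any other segment into t), so the proto-segment is *t.
This points to *gieteb. Verify forward in each daughter:
Venik: *gieteb
  gieteb → giitib   [vowel merger]
  giitib (rule 2 does not apply)
  giitib → giitip   [unconditioned shift]
  giving Venik giitip.
Mishoar: start from *gieteb.
  rule 1: no change — gieteb
  rule 2 (unconditioned shift): gieteb → yieteb
  rule 3 (palatalisation): yieteb → yieseb
  ⇒ Mishoar yieseb
Only *gieteb yields all of Venik giitip, Mishoar yieseb.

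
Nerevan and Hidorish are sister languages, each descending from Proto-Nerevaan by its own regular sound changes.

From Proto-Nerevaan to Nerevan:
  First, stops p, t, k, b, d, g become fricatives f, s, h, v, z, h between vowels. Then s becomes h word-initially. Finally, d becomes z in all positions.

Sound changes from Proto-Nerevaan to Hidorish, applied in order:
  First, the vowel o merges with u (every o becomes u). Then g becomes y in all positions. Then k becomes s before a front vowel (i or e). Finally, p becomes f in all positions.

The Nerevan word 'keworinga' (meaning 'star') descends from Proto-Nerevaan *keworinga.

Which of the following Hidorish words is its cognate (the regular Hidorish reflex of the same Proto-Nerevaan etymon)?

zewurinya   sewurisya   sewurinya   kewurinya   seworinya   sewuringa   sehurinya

sewurinya

Hidorish: *keworinga > kewuringa > kewurinya > sewurinya  (by vowel merger, unconditioned shift, palatalisation)
Only 'sewurinya' matches the regular Hidorish development of *keworinga.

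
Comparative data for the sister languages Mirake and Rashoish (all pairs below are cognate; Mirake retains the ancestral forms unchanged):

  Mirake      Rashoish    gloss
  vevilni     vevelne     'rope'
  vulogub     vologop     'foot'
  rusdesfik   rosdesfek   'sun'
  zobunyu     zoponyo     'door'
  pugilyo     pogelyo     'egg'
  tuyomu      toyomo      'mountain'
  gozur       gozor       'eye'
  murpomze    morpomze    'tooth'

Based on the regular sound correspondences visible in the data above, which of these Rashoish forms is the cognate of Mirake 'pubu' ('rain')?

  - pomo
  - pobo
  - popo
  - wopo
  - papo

vulogub ~ vologop — Mirake u corresponds to Rashoish o after a consonant, before a labial obstruent.
zobunyu ~ zoponyo — Mirake b corresponds to Rashoish p between vowels (before a back vowel).
zobunyu ~ zoponyo, tuyomu ~ toyomo — Mirake u corresponds to Rashoish o word-finally.
Applying these to Mirake 'pubu':
  pubu → pobu   (u→o after a consonant, before a labial obstruent)
  pobu → popu   (b→p between vowels (before a back vowel))
  popu → popo   (u→o word-finally)
So the Rashoish cognate is 'popo'.

popo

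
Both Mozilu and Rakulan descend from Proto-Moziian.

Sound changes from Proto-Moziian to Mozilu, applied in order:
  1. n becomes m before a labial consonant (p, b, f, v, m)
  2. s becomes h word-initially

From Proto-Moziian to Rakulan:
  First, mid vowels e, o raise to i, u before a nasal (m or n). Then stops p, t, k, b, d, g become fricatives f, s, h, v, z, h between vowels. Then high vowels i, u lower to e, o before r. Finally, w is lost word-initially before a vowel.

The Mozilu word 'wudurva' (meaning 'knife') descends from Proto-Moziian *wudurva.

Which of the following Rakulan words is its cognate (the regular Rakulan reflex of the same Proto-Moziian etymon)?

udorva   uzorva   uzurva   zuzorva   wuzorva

uzorva

Rakulan: *wudurva
  wudurva (rule 1 does not apply)
  wudurva → wuzurva   [intervocalic lenition]
  wuzurva → wuzorva   [pre-rhotic lowering]
  wuzorva → uzorva   [glide loss]
  giving Rakulan uzorva.
Only 'uzorva' matches the regular Rakulan development of *wudurva.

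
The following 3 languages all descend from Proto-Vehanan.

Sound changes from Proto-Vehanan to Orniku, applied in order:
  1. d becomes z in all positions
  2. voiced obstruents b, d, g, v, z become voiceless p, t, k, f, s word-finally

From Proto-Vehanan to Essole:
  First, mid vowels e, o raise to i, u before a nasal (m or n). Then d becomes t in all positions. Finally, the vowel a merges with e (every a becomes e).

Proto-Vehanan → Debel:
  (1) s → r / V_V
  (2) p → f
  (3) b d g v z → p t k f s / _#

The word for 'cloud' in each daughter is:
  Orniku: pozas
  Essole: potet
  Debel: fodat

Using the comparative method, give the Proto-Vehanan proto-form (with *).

*podad

Position 5: Orniku has s, Essole has t, Debel has t. Taking the neighbouring segments as reconstructed: Orniku s could go back to *d or *s or *z; Essole t could go back to *t or *d; Debel t could go back to *t or *d — the one source consistent with every daughter is *d.
Position 1: Orniku has p, Essole has p, Debel has f. Essole preserves p here (none of its changes turn any other segment into p), so the proto-segment is *p.
Continuing position by position gives *podad; check it forward:
Orniku: *podad
  podad → pozaz   [unconditioned shift]
  pozaz → pozas   [final devoicing]
  giving Orniku pozas.
Essole: *podad > potat > potet  (by unconditioned shift, vowel merger)
Debel: *podad > fodad > fodat  (by unconditioned shift, final devoicing)
Only *podad yields all of Orniku pozas, Essole potet, Debel fodat.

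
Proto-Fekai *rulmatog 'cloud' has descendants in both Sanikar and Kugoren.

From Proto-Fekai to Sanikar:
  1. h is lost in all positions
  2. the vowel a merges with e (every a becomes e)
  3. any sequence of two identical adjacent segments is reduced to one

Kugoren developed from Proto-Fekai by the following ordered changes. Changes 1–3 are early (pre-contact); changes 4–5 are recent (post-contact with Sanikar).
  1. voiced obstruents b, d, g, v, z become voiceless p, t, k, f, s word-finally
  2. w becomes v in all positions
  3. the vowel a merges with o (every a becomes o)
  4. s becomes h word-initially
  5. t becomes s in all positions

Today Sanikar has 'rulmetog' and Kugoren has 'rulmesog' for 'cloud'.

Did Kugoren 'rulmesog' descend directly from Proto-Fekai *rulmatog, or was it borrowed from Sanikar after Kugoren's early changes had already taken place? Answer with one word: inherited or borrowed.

If inherited, *rulmatog would pass through all of Kugoren's changes:
Kugoren: *rulmatog > rulmatok > rulmotok > rulmosok  (by final devoicing, vowel merger, unconditioned shift)
If borrowed from Sanikar 'rulmetog' after the early changes, it would undergo only the recent ones:
  rule 4 (debuccalisation): no change (rulmetog)
  rule 5 (unconditioned shift): rulmetog → rulmesog
  ⇒ as a loan: rulmesog
Kugoren 'rulmesog' matches the loan outcome 'rulmesog', not the inherited 'rulmosok' — it skipped the early Kugoren changes, so it was borrowed from Sanikar.

borrowed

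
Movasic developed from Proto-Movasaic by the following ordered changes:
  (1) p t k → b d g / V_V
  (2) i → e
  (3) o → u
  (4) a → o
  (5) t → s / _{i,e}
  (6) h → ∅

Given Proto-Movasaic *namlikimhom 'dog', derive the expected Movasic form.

nomlegemum

Movasic: start from *namlikimhom.
  rule 1 (intervocalic voicing): namlikimhom → namligimhom
  rule 2 (vowel merger): namligimhom → namlegemhom
  rule 3 (vowel merger): namlegemhom → namlegemhum
  rule 4 (vowel merger): namlegemhum → nomlegemhum
  rule 5: no change — nomlegemhum
  rule 6 (h-loss): nomlegemhum → nomlegemum
  ⇒ Movasic nomlegemum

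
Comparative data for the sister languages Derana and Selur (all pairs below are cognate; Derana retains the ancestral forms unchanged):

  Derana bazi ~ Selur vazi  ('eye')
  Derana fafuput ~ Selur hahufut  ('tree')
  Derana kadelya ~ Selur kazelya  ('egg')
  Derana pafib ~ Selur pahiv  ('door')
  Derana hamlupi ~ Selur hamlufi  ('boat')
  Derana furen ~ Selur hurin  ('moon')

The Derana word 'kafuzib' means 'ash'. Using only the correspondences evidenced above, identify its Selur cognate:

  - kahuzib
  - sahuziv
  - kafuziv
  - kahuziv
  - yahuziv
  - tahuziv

kahuziv

fafuput ~ hahufut — Derana f corresponds to Selur h between vowels (before a back vowel).
pafib ~ pahiv — Derana b corresponds to Selur v word-finally.
Applying these to Derana 'kafuzib':
  kafuzib → kahuzib   (f→h between vowels (before a back vowel))
  kahuzib → kahuziv   (b→v word-finally)
So the Selur cognate is 'kahuziv'.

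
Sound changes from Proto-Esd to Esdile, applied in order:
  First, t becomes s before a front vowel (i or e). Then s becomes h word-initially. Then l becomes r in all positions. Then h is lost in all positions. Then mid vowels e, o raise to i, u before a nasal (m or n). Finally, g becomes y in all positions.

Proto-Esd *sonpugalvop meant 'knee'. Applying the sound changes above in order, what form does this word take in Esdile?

Esdile: start from *sonpugalvop.
  rule 1: no change — sonpugalvop
  rule 2 (debuccalisation): sonpugalvop → honpugalvop
  rule 3 (unconditioned shift): honpugalvop → honpugarvop
  rule 4 (h-loss): honpugarvop → onpugarvop
  rule 5 (pre-nasal raising): onpugarvop → unpugarvop
  rule 6 (unconditioned shift): unpugarvop → unpuyarvop
  ⇒ Esdile unpuyarvop

unpuyarvop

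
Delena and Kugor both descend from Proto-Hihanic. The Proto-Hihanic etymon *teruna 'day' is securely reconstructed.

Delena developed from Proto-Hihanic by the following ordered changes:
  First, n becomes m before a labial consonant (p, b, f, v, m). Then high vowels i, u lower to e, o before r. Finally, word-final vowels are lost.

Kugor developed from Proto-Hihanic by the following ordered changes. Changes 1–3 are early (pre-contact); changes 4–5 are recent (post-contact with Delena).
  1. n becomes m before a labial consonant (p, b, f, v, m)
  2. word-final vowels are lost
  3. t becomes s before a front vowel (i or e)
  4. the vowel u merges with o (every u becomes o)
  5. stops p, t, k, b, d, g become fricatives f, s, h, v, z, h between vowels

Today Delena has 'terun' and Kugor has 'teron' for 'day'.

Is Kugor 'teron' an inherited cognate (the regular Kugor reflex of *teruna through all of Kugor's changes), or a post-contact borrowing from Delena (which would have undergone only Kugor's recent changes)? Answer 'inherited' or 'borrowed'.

If inherited, *teruna would pass through all of Kugor's changes:
Kugor: *teruna > terun > serun > seron  (by apocope, palatalisation, vowel merger)
If borrowed from Delena 'terun' after the early changes, it would undergo only the recent ones:
  rule 4 (vowel merger): terun → teron
  rule 5 (intervocalic lenition): no change (teron)
  ⇒ as a loan: teron
Kugor 'teron' matches the loan outcome 'teron', not the inherited 'seron' — it skipped the early Kugor changes, so it was borrowed from Delena.

borrowed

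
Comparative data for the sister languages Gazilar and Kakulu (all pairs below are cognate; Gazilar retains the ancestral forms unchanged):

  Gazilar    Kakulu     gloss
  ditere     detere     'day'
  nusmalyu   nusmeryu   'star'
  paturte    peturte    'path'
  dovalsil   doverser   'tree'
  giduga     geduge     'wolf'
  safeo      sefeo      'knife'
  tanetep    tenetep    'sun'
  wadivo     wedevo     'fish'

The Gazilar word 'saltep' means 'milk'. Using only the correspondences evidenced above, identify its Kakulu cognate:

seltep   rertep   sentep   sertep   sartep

nusmalyu ~ nusmeryu, paturte ~ peturte — Gazilar a corresponds to Kakulu e after a consonant, before a consonant other than r, m, n, p, b, f, v.
nusmalyu ~ nusmeryu, dovalsil ~ doverser — Gazilar l corresponds to Kakulu r after a vowel, before a consonant other than r, m, n, p, b, f, v.
Applying these to Gazilar 'saltep':
  saltep → seltep   (a→e after a consonant, before a consonant other than r, m, n, p, b, f, v)
  seltep → sertep   (l→r after a vowel, before a consonant other than r, m, n, p, b, f, v)
So the Kakulu cognate is 'sertep'.

sertep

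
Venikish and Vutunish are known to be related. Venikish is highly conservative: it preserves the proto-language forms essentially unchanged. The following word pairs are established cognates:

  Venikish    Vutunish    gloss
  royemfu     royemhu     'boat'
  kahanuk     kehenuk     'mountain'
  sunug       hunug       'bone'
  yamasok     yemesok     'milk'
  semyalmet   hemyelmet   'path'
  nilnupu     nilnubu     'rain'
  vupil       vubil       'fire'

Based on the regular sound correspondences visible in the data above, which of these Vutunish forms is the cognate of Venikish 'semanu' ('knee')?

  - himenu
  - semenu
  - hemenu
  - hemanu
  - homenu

semyalmet ~ hemyelmet — Venikish s corresponds to Vutunish h word-initially before a front vowel.
kahanuk ~ kehenuk — Venikish a corresponds to Vutunish e after a consonant, before a nasal.
Applying these to Venikish 'semanu':
  semanu → hemanu   (s→h word-initially before a front vowel)
  hemanu → hemenu   (a→e after a consonant, before a nasal)
So the Vutunish cognate is 'hemenu'.

hemenu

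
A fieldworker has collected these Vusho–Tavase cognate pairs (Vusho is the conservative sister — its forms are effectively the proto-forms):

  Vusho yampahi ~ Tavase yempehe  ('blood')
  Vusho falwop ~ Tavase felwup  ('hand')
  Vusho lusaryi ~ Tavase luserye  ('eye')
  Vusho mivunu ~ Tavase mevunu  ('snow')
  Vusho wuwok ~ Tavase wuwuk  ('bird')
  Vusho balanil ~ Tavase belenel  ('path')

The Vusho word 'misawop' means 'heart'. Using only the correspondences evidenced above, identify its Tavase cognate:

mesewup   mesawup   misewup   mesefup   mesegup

mesewup

balanil ~ belenel — Vusho i corresponds to Tavase e after a consonant, before a consonant other than r, m, n, p, b, f, v.
yampahi ~ yempehe, falwop ~ felwup — Vusho a corresponds to Tavase e after a consonant, before a consonant other than r, m, n, p, b, f, v.
falwop ~ felwup — Vusho o corresponds to Tavase u after a consonant, before a labial obstruent.
Applying these to Vusho 'misawop':
  misawop → mesawop   (i→e after a consonant, before a consonant other than r, m, n, p, b, f, v)
  mesawop → mesewop   (a→e after a consonant, before a consonant other than r, m, n, p, b, f, v)
  mesewop → mesewup   (o→u after a consonant, before a labial obstruent)
So the Tavase cognate is 'mesewup'.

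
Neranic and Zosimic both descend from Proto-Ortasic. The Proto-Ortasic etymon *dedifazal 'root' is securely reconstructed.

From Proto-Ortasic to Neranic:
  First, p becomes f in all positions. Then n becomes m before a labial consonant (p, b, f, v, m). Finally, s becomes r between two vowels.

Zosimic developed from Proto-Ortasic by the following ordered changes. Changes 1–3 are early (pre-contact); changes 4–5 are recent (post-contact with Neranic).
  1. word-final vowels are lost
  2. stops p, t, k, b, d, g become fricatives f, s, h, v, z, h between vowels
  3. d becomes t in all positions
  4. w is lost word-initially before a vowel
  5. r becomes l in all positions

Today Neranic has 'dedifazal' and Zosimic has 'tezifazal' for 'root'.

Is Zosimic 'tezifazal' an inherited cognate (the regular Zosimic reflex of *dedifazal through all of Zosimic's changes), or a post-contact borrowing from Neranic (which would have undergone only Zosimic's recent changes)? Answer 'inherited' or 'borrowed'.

If inherited, *dedifazal would pass through all of Zosimic's changes:
Zosimic: *dedifazal
  dedifazal (rule 1 does not apply)
  dedifazal → dezifazal   [intervocalic lenition]
  dezifazal → tezifazal   [unconditioned shift]
  tezifazal (rule 4 does not apply)
  tezifazal (rule 5 does not apply)
  giving Zosimic tezifazal.
If borrowed from Neranic 'dedifazal' after the early changes, it would undergo only the recent ones:
  rule 4 (glide loss): no change (dedifazal)
  rule 5 (unconditioned shift): no change (dedifazal)
  ⇒ as a loan: dedifazal
Zosimic 'tezifazal' matches the inherited outcome exactly, so it is an inherited cognate, not a loan.

inherited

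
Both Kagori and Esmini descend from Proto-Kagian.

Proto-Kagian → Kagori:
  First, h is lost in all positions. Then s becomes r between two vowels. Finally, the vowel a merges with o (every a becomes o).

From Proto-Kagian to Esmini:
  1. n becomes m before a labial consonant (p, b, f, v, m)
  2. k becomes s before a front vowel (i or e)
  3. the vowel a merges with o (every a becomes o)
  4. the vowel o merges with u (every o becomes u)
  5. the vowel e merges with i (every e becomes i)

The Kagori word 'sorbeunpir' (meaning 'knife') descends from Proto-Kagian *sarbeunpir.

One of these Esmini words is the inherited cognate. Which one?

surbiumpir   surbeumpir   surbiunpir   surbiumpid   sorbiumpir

Esmini: *sarbeunpir
  sarbeunpir → sarbeumpir   [nasal place assimilation]
  sarbeumpir (rule 2 does not apply)
  sarbeumpir → sorbeumpir   [vowel merger]
  sorbeumpir → surbeumpir   [vowel merger]
  surbeumpir → surbiumpir   [vowel merger]
  giving Esmini surbiumpir.
Among the options, 'surbiumpir' alone shows every Esmini change applied in order.

surbiumpir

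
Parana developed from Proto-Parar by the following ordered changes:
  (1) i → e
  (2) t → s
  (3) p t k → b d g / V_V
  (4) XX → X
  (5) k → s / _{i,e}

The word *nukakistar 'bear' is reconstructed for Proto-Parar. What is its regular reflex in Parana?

Parana: *nukakistar > nukakestar > nukakessar > nugagessar > nugagesar  (by vowel merger, unconditioned shift, intervocalic voicing, degemination)

nugagesar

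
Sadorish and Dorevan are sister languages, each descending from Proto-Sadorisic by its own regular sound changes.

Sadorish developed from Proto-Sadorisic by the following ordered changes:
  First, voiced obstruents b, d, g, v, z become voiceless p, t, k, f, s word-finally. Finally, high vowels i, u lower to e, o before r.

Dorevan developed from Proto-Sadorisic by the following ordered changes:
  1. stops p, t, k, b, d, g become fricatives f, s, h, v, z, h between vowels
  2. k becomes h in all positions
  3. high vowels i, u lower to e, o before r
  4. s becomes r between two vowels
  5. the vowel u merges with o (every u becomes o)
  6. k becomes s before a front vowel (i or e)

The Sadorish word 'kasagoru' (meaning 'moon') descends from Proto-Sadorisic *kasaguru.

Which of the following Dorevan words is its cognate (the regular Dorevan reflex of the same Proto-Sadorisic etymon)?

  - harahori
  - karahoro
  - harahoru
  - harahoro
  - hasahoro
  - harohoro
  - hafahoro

Dorevan: *kasaguru
  kasaguru → kasahuru   [intervocalic lenition]
  kasahuru → hasahuru   [unconditioned shift]
  hasahuru → hasahoru   [pre-rhotic lowering]
  hasahoru → harahoru   [rhotacism]
  harahoru → harahoro   [vowel merger]
  harahoro (rule 6 does not apply)
  giving Dorevan harahoro.

harahoro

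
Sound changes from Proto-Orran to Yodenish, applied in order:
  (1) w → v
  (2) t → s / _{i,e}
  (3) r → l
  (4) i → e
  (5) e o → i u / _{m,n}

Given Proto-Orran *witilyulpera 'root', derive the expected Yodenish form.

veselyulpela

Yodenish: *witilyulpera
  witilyulpera → vitilyulpera   [unconditioned shift]
  vitilyulpera → visilyulpera   [palatalisation]
  visilyulpera → visilyulpela   [unconditioned shift]
  visilyulpela → veselyulpela   [vowel merger]
  veselyulpela (rule 5 does not apply)
  giving Yodenish veselyulpela.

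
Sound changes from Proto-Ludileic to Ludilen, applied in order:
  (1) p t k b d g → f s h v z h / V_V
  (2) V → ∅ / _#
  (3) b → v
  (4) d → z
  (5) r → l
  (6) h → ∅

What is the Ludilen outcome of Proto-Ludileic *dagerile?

zaelil

Ludilen: start from *dagerile.
  rule 1 (intervocalic lenition): dagerile → daherile
  rule 2 (apocope): daherile → daheril
  rule 3: no change — daheril
  rule 4 (unconditioned shift): daheril → zaheril
  rule 5 (unconditioned shift): zaheril → zahelil
  rule 6 (h-loss): zahelil → zaelil
  ⇒ Ludilen zaelil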